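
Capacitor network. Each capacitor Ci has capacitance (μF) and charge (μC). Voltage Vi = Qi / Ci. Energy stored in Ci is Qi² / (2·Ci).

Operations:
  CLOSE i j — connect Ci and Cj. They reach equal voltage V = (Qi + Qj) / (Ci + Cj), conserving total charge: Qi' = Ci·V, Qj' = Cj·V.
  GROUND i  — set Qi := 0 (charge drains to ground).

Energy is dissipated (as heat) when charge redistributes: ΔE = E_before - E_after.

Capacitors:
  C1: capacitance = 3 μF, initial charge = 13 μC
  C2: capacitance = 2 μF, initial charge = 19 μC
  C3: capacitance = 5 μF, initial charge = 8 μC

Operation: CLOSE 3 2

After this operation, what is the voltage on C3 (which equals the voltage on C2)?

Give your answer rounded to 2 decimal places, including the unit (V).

Answer: 3.86 V

Derivation:
Initial: C1(3μF, Q=13μC, V=4.33V), C2(2μF, Q=19μC, V=9.50V), C3(5μF, Q=8μC, V=1.60V)
Op 1: CLOSE 3-2: Q_total=27.00, C_total=7.00, V=3.86; Q3=19.29, Q2=7.71; dissipated=44.579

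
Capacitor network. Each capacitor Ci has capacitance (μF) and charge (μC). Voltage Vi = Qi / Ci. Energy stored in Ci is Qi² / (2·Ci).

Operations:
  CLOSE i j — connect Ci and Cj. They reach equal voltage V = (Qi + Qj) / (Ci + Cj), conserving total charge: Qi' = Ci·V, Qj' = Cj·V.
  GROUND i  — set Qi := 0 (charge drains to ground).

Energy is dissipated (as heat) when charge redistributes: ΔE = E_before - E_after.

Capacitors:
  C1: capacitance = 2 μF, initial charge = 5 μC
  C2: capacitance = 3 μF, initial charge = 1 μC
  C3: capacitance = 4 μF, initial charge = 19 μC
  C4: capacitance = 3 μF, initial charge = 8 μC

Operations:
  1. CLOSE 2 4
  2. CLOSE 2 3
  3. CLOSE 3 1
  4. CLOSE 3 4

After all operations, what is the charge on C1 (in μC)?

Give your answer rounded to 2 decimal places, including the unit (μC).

Answer: 6.14 μC

Derivation:
Initial: C1(2μF, Q=5μC, V=2.50V), C2(3μF, Q=1μC, V=0.33V), C3(4μF, Q=19μC, V=4.75V), C4(3μF, Q=8μC, V=2.67V)
Op 1: CLOSE 2-4: Q_total=9.00, C_total=6.00, V=1.50; Q2=4.50, Q4=4.50; dissipated=4.083
Op 2: CLOSE 2-3: Q_total=23.50, C_total=7.00, V=3.36; Q2=10.07, Q3=13.43; dissipated=9.054
Op 3: CLOSE 3-1: Q_total=18.43, C_total=6.00, V=3.07; Q3=12.29, Q1=6.14; dissipated=0.490
Op 4: CLOSE 3-4: Q_total=16.79, C_total=7.00, V=2.40; Q3=9.59, Q4=7.19; dissipated=2.117
Final charges: Q1=6.14, Q2=10.07, Q3=9.59, Q4=7.19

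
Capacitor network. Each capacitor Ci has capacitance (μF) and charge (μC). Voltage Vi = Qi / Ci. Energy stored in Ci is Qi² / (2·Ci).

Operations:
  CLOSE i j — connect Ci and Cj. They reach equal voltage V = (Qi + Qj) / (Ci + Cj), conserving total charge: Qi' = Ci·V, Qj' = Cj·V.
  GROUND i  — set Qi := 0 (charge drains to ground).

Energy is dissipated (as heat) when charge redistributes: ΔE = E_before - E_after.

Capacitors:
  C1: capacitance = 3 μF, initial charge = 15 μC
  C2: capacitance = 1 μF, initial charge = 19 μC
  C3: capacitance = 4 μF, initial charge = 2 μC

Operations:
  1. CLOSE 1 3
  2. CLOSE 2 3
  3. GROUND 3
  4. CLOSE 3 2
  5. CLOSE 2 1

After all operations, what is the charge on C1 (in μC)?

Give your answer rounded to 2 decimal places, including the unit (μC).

Answer: 6.33 μC

Derivation:
Initial: C1(3μF, Q=15μC, V=5.00V), C2(1μF, Q=19μC, V=19.00V), C3(4μF, Q=2μC, V=0.50V)
Op 1: CLOSE 1-3: Q_total=17.00, C_total=7.00, V=2.43; Q1=7.29, Q3=9.71; dissipated=17.357
Op 2: CLOSE 2-3: Q_total=28.71, C_total=5.00, V=5.74; Q2=5.74, Q3=22.97; dissipated=109.845
Op 3: GROUND 3: Q3=0; energy lost=65.961
Op 4: CLOSE 3-2: Q_total=5.74, C_total=5.00, V=1.15; Q3=4.59, Q2=1.15; dissipated=13.192
Op 5: CLOSE 2-1: Q_total=8.43, C_total=4.00, V=2.11; Q2=2.11, Q1=6.33; dissipated=0.614
Final charges: Q1=6.33, Q2=2.11, Q3=4.59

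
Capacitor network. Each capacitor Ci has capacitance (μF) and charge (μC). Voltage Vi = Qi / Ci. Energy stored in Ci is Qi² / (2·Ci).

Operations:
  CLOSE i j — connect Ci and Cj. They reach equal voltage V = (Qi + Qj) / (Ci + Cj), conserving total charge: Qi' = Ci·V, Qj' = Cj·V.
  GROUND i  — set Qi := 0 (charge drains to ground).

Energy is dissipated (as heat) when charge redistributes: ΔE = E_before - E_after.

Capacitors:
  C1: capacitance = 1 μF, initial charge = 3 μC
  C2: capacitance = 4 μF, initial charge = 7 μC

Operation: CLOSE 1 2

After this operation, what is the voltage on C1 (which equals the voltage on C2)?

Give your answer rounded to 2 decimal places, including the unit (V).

Answer: 2.00 V

Derivation:
Initial: C1(1μF, Q=3μC, V=3.00V), C2(4μF, Q=7μC, V=1.75V)
Op 1: CLOSE 1-2: Q_total=10.00, C_total=5.00, V=2.00; Q1=2.00, Q2=8.00; dissipated=0.625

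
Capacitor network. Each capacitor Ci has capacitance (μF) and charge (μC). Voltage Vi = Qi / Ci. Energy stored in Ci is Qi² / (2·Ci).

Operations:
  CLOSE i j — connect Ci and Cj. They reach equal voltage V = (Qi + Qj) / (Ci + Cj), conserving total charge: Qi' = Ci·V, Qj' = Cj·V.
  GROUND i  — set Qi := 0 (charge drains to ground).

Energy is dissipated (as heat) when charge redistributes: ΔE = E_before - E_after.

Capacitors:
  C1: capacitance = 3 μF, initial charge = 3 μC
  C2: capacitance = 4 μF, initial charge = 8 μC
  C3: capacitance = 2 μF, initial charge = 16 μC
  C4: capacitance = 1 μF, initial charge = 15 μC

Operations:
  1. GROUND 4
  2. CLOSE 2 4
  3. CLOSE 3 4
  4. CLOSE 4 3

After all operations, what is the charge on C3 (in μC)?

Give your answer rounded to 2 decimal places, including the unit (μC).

Initial: C1(3μF, Q=3μC, V=1.00V), C2(4μF, Q=8μC, V=2.00V), C3(2μF, Q=16μC, V=8.00V), C4(1μF, Q=15μC, V=15.00V)
Op 1: GROUND 4: Q4=0; energy lost=112.500
Op 2: CLOSE 2-4: Q_total=8.00, C_total=5.00, V=1.60; Q2=6.40, Q4=1.60; dissipated=1.600
Op 3: CLOSE 3-4: Q_total=17.60, C_total=3.00, V=5.87; Q3=11.73, Q4=5.87; dissipated=13.653
Op 4: CLOSE 4-3: Q_total=17.60, C_total=3.00, V=5.87; Q4=5.87, Q3=11.73; dissipated=0.000
Final charges: Q1=3.00, Q2=6.40, Q3=11.73, Q4=5.87

Answer: 11.73 μC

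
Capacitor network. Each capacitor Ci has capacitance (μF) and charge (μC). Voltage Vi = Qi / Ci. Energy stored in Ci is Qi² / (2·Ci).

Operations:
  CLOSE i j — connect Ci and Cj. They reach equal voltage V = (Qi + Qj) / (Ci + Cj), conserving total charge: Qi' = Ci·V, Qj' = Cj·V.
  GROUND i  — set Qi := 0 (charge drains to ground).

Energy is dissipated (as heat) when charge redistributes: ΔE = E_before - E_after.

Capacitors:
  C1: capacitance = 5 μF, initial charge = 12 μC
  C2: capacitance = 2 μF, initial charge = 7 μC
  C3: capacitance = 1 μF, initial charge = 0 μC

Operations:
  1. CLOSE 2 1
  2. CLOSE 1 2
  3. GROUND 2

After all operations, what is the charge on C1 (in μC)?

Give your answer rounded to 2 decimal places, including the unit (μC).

Initial: C1(5μF, Q=12μC, V=2.40V), C2(2μF, Q=7μC, V=3.50V), C3(1μF, Q=0μC, V=0.00V)
Op 1: CLOSE 2-1: Q_total=19.00, C_total=7.00, V=2.71; Q2=5.43, Q1=13.57; dissipated=0.864
Op 2: CLOSE 1-2: Q_total=19.00, C_total=7.00, V=2.71; Q1=13.57, Q2=5.43; dissipated=0.000
Op 3: GROUND 2: Q2=0; energy lost=7.367
Final charges: Q1=13.57, Q2=0.00, Q3=0.00

Answer: 13.57 μC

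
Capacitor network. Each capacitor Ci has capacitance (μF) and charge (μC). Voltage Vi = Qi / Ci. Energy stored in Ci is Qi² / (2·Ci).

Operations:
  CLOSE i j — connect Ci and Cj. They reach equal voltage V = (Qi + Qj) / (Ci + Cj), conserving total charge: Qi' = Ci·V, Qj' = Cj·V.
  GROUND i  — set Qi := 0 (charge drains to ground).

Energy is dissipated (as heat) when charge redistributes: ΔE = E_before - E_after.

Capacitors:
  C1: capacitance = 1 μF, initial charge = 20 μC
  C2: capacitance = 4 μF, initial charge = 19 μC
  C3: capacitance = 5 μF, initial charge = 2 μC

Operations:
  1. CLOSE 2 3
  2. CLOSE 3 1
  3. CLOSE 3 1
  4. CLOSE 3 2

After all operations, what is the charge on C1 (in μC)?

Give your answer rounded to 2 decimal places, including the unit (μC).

Answer: 5.28 μC

Derivation:
Initial: C1(1μF, Q=20μC, V=20.00V), C2(4μF, Q=19μC, V=4.75V), C3(5μF, Q=2μC, V=0.40V)
Op 1: CLOSE 2-3: Q_total=21.00, C_total=9.00, V=2.33; Q2=9.33, Q3=11.67; dissipated=21.025
Op 2: CLOSE 3-1: Q_total=31.67, C_total=6.00, V=5.28; Q3=26.39, Q1=5.28; dissipated=130.046
Op 3: CLOSE 3-1: Q_total=31.67, C_total=6.00, V=5.28; Q3=26.39, Q1=5.28; dissipated=0.000
Op 4: CLOSE 3-2: Q_total=35.72, C_total=9.00, V=3.97; Q3=19.85, Q2=15.88; dissipated=9.633
Final charges: Q1=5.28, Q2=15.88, Q3=19.85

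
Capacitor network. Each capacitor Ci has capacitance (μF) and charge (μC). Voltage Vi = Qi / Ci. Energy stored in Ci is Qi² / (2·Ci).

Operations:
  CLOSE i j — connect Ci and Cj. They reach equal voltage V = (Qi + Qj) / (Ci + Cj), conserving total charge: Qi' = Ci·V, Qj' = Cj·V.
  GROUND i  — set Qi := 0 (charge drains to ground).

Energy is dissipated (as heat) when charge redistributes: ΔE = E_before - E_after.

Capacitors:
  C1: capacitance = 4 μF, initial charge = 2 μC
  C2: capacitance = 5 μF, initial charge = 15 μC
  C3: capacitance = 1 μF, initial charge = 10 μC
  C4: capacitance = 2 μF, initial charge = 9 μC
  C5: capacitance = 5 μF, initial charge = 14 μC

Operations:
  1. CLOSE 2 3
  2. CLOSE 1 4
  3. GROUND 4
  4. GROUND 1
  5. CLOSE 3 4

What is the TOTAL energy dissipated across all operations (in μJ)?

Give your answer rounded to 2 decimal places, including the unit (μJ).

Initial: C1(4μF, Q=2μC, V=0.50V), C2(5μF, Q=15μC, V=3.00V), C3(1μF, Q=10μC, V=10.00V), C4(2μF, Q=9μC, V=4.50V), C5(5μF, Q=14μC, V=2.80V)
Op 1: CLOSE 2-3: Q_total=25.00, C_total=6.00, V=4.17; Q2=20.83, Q3=4.17; dissipated=20.417
Op 2: CLOSE 1-4: Q_total=11.00, C_total=6.00, V=1.83; Q1=7.33, Q4=3.67; dissipated=10.667
Op 3: GROUND 4: Q4=0; energy lost=3.361
Op 4: GROUND 1: Q1=0; energy lost=6.722
Op 5: CLOSE 3-4: Q_total=4.17, C_total=3.00, V=1.39; Q3=1.39, Q4=2.78; dissipated=5.787
Total dissipated: 46.954 μJ

Answer: 46.95 μJ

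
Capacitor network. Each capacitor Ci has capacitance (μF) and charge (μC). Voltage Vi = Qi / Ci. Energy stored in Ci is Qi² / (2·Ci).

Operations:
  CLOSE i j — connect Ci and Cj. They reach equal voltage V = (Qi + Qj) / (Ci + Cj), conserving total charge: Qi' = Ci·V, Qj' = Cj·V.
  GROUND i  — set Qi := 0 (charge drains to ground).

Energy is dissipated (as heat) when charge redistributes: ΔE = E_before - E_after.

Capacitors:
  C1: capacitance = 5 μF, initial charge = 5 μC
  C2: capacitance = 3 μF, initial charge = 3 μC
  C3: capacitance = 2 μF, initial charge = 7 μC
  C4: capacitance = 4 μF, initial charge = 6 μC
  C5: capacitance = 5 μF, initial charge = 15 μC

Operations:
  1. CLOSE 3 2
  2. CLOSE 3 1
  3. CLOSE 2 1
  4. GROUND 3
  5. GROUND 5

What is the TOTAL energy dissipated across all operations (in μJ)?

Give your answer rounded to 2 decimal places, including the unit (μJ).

Initial: C1(5μF, Q=5μC, V=1.00V), C2(3μF, Q=3μC, V=1.00V), C3(2μF, Q=7μC, V=3.50V), C4(4μF, Q=6μC, V=1.50V), C5(5μF, Q=15μC, V=3.00V)
Op 1: CLOSE 3-2: Q_total=10.00, C_total=5.00, V=2.00; Q3=4.00, Q2=6.00; dissipated=3.750
Op 2: CLOSE 3-1: Q_total=9.00, C_total=7.00, V=1.29; Q3=2.57, Q1=6.43; dissipated=0.714
Op 3: CLOSE 2-1: Q_total=12.43, C_total=8.00, V=1.55; Q2=4.66, Q1=7.77; dissipated=0.478
Op 4: GROUND 3: Q3=0; energy lost=1.653
Op 5: GROUND 5: Q5=0; energy lost=22.500
Total dissipated: 29.096 μJ

Answer: 29.10 μJ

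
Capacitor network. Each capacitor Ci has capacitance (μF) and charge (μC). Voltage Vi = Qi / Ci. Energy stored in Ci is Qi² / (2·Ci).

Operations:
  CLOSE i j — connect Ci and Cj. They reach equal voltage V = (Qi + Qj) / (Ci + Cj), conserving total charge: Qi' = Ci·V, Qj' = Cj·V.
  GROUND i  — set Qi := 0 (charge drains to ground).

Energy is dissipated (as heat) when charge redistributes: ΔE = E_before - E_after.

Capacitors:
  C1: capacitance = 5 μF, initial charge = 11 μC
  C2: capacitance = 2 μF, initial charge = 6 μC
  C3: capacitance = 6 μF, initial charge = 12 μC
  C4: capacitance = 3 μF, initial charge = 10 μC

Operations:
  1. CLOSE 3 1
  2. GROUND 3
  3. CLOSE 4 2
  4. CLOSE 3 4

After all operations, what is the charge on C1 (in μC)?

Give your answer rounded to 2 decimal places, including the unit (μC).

Initial: C1(5μF, Q=11μC, V=2.20V), C2(2μF, Q=6μC, V=3.00V), C3(6μF, Q=12μC, V=2.00V), C4(3μF, Q=10μC, V=3.33V)
Op 1: CLOSE 3-1: Q_total=23.00, C_total=11.00, V=2.09; Q3=12.55, Q1=10.45; dissipated=0.055
Op 2: GROUND 3: Q3=0; energy lost=13.116
Op 3: CLOSE 4-2: Q_total=16.00, C_total=5.00, V=3.20; Q4=9.60, Q2=6.40; dissipated=0.067
Op 4: CLOSE 3-4: Q_total=9.60, C_total=9.00, V=1.07; Q3=6.40, Q4=3.20; dissipated=10.240
Final charges: Q1=10.45, Q2=6.40, Q3=6.40, Q4=3.20

Answer: 10.45 μC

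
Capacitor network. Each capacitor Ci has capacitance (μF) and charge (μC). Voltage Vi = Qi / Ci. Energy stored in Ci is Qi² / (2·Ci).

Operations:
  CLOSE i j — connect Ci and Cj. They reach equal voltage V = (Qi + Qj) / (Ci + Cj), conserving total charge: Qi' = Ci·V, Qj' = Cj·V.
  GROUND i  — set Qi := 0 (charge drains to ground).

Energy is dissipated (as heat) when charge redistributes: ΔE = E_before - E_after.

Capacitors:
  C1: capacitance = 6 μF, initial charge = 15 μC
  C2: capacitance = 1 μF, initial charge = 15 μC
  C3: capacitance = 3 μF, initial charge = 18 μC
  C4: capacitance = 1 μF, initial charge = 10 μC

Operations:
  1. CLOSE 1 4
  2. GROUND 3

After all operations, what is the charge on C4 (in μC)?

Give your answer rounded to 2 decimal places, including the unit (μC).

Answer: 3.57 μC

Derivation:
Initial: C1(6μF, Q=15μC, V=2.50V), C2(1μF, Q=15μC, V=15.00V), C3(3μF, Q=18μC, V=6.00V), C4(1μF, Q=10μC, V=10.00V)
Op 1: CLOSE 1-4: Q_total=25.00, C_total=7.00, V=3.57; Q1=21.43, Q4=3.57; dissipated=24.107
Op 2: GROUND 3: Q3=0; energy lost=54.000
Final charges: Q1=21.43, Q2=15.00, Q3=0.00, Q4=3.57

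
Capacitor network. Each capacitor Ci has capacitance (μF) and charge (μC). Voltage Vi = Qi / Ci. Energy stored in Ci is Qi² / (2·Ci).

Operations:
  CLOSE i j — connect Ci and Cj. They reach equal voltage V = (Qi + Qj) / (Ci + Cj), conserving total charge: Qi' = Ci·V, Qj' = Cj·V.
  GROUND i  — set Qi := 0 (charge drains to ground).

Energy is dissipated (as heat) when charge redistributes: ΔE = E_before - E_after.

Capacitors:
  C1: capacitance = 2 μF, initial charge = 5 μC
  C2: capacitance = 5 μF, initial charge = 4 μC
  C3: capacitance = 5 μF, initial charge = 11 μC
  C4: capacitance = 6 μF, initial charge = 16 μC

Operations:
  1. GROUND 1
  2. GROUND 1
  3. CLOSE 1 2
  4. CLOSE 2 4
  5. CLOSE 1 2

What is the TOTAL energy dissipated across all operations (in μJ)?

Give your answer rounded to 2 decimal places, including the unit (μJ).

Initial: C1(2μF, Q=5μC, V=2.50V), C2(5μF, Q=4μC, V=0.80V), C3(5μF, Q=11μC, V=2.20V), C4(6μF, Q=16μC, V=2.67V)
Op 1: GROUND 1: Q1=0; energy lost=6.250
Op 2: GROUND 1: Q1=0; energy lost=0.000
Op 3: CLOSE 1-2: Q_total=4.00, C_total=7.00, V=0.57; Q1=1.14, Q2=2.86; dissipated=0.457
Op 4: CLOSE 2-4: Q_total=18.86, C_total=11.00, V=1.71; Q2=8.57, Q4=10.29; dissipated=5.986
Op 5: CLOSE 1-2: Q_total=9.71, C_total=7.00, V=1.39; Q1=2.78, Q2=6.94; dissipated=0.933
Total dissipated: 13.626 μJ

Answer: 13.63 μJ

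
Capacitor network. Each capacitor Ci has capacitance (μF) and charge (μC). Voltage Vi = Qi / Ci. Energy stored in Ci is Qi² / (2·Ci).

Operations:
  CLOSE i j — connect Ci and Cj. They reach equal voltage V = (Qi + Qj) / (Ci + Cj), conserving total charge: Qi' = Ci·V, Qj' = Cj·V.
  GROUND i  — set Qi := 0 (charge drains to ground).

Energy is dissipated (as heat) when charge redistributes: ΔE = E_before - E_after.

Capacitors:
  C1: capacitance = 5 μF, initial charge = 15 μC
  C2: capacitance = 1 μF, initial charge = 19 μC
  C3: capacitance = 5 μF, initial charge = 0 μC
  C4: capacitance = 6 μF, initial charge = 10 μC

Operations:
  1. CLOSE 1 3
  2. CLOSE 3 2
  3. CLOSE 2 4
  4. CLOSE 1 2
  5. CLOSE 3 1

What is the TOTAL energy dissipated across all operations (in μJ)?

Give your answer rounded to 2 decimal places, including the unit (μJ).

Answer: 152.19 μJ

Derivation:
Initial: C1(5μF, Q=15μC, V=3.00V), C2(1μF, Q=19μC, V=19.00V), C3(5μF, Q=0μC, V=0.00V), C4(6μF, Q=10μC, V=1.67V)
Op 1: CLOSE 1-3: Q_total=15.00, C_total=10.00, V=1.50; Q1=7.50, Q3=7.50; dissipated=11.250
Op 2: CLOSE 3-2: Q_total=26.50, C_total=6.00, V=4.42; Q3=22.08, Q2=4.42; dissipated=127.604
Op 3: CLOSE 2-4: Q_total=14.42, C_total=7.00, V=2.06; Q2=2.06, Q4=12.36; dissipated=3.241
Op 4: CLOSE 1-2: Q_total=9.56, C_total=6.00, V=1.59; Q1=7.97, Q2=1.59; dissipated=0.130
Op 5: CLOSE 3-1: Q_total=30.05, C_total=10.00, V=3.00; Q3=15.02, Q1=15.02; dissipated=9.965
Total dissipated: 152.190 μJ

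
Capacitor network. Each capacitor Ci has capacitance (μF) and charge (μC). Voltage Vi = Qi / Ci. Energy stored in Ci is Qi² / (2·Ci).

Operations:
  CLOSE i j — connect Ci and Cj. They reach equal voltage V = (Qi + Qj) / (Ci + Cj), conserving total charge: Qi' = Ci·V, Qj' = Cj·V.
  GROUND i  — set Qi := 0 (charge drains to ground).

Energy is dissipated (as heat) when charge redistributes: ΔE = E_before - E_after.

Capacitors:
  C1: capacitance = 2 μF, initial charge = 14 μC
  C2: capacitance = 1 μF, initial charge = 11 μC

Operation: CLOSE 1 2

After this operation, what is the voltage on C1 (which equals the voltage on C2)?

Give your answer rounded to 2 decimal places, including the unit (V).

Answer: 8.33 V

Derivation:
Initial: C1(2μF, Q=14μC, V=7.00V), C2(1μF, Q=11μC, V=11.00V)
Op 1: CLOSE 1-2: Q_total=25.00, C_total=3.00, V=8.33; Q1=16.67, Q2=8.33; dissipated=5.333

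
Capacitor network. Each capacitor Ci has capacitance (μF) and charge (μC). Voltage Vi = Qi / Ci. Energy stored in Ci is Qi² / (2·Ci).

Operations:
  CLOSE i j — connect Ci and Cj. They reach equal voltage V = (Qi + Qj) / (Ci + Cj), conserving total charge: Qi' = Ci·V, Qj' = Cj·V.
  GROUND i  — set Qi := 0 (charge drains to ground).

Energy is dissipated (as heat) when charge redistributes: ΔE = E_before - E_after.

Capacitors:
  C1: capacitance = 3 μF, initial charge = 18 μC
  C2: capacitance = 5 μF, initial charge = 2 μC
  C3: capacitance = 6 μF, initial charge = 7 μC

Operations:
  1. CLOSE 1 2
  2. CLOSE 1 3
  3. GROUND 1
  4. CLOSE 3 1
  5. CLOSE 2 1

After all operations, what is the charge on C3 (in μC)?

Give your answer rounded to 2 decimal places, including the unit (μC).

Initial: C1(3μF, Q=18μC, V=6.00V), C2(5μF, Q=2μC, V=0.40V), C3(6μF, Q=7μC, V=1.17V)
Op 1: CLOSE 1-2: Q_total=20.00, C_total=8.00, V=2.50; Q1=7.50, Q2=12.50; dissipated=29.400
Op 2: CLOSE 1-3: Q_total=14.50, C_total=9.00, V=1.61; Q1=4.83, Q3=9.67; dissipated=1.778
Op 3: GROUND 1: Q1=0; energy lost=3.894
Op 4: CLOSE 3-1: Q_total=9.67, C_total=9.00, V=1.07; Q3=6.44, Q1=3.22; dissipated=2.596
Op 5: CLOSE 2-1: Q_total=15.72, C_total=8.00, V=1.97; Q2=9.83, Q1=5.90; dissipated=1.906
Final charges: Q1=5.90, Q2=9.83, Q3=6.44

Answer: 6.44 μC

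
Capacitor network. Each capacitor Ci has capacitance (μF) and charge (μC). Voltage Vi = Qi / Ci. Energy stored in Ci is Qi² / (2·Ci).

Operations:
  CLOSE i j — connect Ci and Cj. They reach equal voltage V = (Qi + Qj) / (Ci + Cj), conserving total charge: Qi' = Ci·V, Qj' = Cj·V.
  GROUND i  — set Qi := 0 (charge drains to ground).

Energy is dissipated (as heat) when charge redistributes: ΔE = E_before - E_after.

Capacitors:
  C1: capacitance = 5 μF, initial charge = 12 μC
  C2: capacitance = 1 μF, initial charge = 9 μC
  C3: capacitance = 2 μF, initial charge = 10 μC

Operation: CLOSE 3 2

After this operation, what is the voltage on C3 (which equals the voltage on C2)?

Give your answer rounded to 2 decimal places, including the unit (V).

Initial: C1(5μF, Q=12μC, V=2.40V), C2(1μF, Q=9μC, V=9.00V), C3(2μF, Q=10μC, V=5.00V)
Op 1: CLOSE 3-2: Q_total=19.00, C_total=3.00, V=6.33; Q3=12.67, Q2=6.33; dissipated=5.333

Answer: 6.33 V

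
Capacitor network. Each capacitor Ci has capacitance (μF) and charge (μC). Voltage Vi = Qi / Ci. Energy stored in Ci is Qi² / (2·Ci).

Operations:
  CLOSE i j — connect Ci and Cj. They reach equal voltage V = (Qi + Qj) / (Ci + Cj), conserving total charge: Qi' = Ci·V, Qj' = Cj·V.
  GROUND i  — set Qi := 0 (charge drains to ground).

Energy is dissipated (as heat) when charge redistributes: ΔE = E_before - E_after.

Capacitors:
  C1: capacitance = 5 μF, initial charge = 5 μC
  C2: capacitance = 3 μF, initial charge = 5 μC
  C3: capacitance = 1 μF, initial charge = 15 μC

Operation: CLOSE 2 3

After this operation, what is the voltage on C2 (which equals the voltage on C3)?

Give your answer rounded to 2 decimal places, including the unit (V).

Initial: C1(5μF, Q=5μC, V=1.00V), C2(3μF, Q=5μC, V=1.67V), C3(1μF, Q=15μC, V=15.00V)
Op 1: CLOSE 2-3: Q_total=20.00, C_total=4.00, V=5.00; Q2=15.00, Q3=5.00; dissipated=66.667

Answer: 5.00 V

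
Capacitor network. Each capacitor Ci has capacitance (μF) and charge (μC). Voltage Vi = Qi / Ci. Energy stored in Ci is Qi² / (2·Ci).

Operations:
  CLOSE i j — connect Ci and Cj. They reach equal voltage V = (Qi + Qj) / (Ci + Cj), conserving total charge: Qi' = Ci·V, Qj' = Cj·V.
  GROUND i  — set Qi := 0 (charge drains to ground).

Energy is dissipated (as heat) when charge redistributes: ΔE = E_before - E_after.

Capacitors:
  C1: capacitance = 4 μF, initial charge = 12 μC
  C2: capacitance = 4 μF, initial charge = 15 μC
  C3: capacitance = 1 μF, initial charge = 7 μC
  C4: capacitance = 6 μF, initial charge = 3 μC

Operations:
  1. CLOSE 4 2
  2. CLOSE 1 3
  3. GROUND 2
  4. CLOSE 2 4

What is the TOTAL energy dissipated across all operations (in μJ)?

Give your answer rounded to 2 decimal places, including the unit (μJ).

Answer: 29.44 μJ

Derivation:
Initial: C1(4μF, Q=12μC, V=3.00V), C2(4μF, Q=15μC, V=3.75V), C3(1μF, Q=7μC, V=7.00V), C4(6μF, Q=3μC, V=0.50V)
Op 1: CLOSE 4-2: Q_total=18.00, C_total=10.00, V=1.80; Q4=10.80, Q2=7.20; dissipated=12.675
Op 2: CLOSE 1-3: Q_total=19.00, C_total=5.00, V=3.80; Q1=15.20, Q3=3.80; dissipated=6.400
Op 3: GROUND 2: Q2=0; energy lost=6.480
Op 4: CLOSE 2-4: Q_total=10.80, C_total=10.00, V=1.08; Q2=4.32, Q4=6.48; dissipated=3.888
Total dissipated: 29.443 μJ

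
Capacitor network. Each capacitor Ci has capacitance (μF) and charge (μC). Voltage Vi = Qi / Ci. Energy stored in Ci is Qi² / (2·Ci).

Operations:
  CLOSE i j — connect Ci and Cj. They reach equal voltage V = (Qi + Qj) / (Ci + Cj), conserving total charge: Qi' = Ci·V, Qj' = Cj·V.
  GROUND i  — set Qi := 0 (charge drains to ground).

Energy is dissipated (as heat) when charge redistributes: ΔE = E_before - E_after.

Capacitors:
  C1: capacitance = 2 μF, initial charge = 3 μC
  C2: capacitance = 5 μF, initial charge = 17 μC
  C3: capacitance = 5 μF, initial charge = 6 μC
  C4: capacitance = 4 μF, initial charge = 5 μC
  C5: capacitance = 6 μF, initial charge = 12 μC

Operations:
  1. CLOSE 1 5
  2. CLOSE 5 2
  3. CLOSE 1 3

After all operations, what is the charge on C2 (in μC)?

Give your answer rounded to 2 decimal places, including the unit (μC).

Answer: 12.84 μC

Derivation:
Initial: C1(2μF, Q=3μC, V=1.50V), C2(5μF, Q=17μC, V=3.40V), C3(5μF, Q=6μC, V=1.20V), C4(4μF, Q=5μC, V=1.25V), C5(6μF, Q=12μC, V=2.00V)
Op 1: CLOSE 1-5: Q_total=15.00, C_total=8.00, V=1.88; Q1=3.75, Q5=11.25; dissipated=0.188
Op 2: CLOSE 5-2: Q_total=28.25, C_total=11.00, V=2.57; Q5=15.41, Q2=12.84; dissipated=3.171
Op 3: CLOSE 1-3: Q_total=9.75, C_total=7.00, V=1.39; Q1=2.79, Q3=6.96; dissipated=0.325
Final charges: Q1=2.79, Q2=12.84, Q3=6.96, Q4=5.00, Q5=15.41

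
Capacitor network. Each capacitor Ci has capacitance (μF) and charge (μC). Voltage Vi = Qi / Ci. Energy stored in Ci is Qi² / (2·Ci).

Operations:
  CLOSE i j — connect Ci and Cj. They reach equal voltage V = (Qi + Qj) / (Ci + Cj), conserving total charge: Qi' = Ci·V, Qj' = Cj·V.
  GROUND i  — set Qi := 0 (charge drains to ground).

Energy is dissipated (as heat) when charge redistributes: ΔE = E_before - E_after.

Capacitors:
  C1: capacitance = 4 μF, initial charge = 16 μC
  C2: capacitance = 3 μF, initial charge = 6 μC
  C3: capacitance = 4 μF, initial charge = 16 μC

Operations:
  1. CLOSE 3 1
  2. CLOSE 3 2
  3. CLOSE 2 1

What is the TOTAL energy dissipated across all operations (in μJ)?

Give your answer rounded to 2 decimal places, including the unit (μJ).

Answer: 4.06 μJ

Derivation:
Initial: C1(4μF, Q=16μC, V=4.00V), C2(3μF, Q=6μC, V=2.00V), C3(4μF, Q=16μC, V=4.00V)
Op 1: CLOSE 3-1: Q_total=32.00, C_total=8.00, V=4.00; Q3=16.00, Q1=16.00; dissipated=0.000
Op 2: CLOSE 3-2: Q_total=22.00, C_total=7.00, V=3.14; Q3=12.57, Q2=9.43; dissipated=3.429
Op 3: CLOSE 2-1: Q_total=25.43, C_total=7.00, V=3.63; Q2=10.90, Q1=14.53; dissipated=0.630
Total dissipated: 4.058 μJ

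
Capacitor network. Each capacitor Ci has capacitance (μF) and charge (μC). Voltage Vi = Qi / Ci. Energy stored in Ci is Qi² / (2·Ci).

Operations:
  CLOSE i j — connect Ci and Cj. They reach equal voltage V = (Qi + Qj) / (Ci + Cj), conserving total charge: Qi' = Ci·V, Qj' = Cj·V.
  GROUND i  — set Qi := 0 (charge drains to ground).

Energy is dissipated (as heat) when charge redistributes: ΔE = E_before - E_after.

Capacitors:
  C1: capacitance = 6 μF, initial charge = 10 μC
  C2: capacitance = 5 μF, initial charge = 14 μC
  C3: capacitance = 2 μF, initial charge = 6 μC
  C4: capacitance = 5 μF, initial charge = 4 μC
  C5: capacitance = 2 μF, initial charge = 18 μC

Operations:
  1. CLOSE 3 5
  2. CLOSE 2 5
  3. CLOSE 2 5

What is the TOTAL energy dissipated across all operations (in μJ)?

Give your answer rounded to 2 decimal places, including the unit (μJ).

Initial: C1(6μF, Q=10μC, V=1.67V), C2(5μF, Q=14μC, V=2.80V), C3(2μF, Q=6μC, V=3.00V), C4(5μF, Q=4μC, V=0.80V), C5(2μF, Q=18μC, V=9.00V)
Op 1: CLOSE 3-5: Q_total=24.00, C_total=4.00, V=6.00; Q3=12.00, Q5=12.00; dissipated=18.000
Op 2: CLOSE 2-5: Q_total=26.00, C_total=7.00, V=3.71; Q2=18.57, Q5=7.43; dissipated=7.314
Op 3: CLOSE 2-5: Q_total=26.00, C_total=7.00, V=3.71; Q2=18.57, Q5=7.43; dissipated=0.000
Total dissipated: 25.314 μJ

Answer: 25.31 μJ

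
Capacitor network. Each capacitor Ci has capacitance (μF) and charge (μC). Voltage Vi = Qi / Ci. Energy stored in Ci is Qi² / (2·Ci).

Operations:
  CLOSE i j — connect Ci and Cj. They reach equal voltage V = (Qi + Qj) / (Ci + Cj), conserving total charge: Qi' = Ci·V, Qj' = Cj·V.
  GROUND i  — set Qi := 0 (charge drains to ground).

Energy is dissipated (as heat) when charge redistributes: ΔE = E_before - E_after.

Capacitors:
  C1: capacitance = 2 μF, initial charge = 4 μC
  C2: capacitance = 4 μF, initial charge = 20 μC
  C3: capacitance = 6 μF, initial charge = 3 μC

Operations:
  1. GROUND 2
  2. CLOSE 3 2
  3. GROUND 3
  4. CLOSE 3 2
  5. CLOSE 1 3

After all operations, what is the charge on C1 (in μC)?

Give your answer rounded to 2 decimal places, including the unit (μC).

Answer: 1.18 μC

Derivation:
Initial: C1(2μF, Q=4μC, V=2.00V), C2(4μF, Q=20μC, V=5.00V), C3(6μF, Q=3μC, V=0.50V)
Op 1: GROUND 2: Q2=0; energy lost=50.000
Op 2: CLOSE 3-2: Q_total=3.00, C_total=10.00, V=0.30; Q3=1.80, Q2=1.20; dissipated=0.300
Op 3: GROUND 3: Q3=0; energy lost=0.270
Op 4: CLOSE 3-2: Q_total=1.20, C_total=10.00, V=0.12; Q3=0.72, Q2=0.48; dissipated=0.108
Op 5: CLOSE 1-3: Q_total=4.72, C_total=8.00, V=0.59; Q1=1.18, Q3=3.54; dissipated=2.651
Final charges: Q1=1.18, Q2=0.48, Q3=3.54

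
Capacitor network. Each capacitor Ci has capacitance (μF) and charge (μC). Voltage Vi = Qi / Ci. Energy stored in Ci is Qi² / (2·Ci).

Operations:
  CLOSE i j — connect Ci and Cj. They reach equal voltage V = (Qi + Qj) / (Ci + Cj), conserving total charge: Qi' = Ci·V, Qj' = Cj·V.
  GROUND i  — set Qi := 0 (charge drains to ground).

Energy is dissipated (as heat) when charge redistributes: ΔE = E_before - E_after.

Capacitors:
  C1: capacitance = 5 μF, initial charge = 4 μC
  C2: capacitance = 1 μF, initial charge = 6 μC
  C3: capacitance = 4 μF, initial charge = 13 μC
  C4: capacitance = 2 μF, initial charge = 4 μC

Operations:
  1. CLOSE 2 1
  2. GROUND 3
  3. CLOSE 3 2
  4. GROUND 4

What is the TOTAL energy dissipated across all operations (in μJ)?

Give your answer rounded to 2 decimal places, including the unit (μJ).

Answer: 37.50 μJ

Derivation:
Initial: C1(5μF, Q=4μC, V=0.80V), C2(1μF, Q=6μC, V=6.00V), C3(4μF, Q=13μC, V=3.25V), C4(2μF, Q=4μC, V=2.00V)
Op 1: CLOSE 2-1: Q_total=10.00, C_total=6.00, V=1.67; Q2=1.67, Q1=8.33; dissipated=11.267
Op 2: GROUND 3: Q3=0; energy lost=21.125
Op 3: CLOSE 3-2: Q_total=1.67, C_total=5.00, V=0.33; Q3=1.33, Q2=0.33; dissipated=1.111
Op 4: GROUND 4: Q4=0; energy lost=4.000
Total dissipated: 37.503 μJ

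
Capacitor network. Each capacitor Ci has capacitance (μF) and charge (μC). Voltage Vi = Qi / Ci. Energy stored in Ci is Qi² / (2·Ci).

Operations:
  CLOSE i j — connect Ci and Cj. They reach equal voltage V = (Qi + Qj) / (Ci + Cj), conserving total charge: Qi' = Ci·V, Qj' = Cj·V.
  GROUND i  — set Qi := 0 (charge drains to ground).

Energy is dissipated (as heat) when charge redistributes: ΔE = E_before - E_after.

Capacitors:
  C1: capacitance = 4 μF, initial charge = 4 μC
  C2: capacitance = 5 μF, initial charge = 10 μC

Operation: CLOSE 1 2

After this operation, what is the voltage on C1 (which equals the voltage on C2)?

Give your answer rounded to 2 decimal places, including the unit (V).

Answer: 1.56 V

Derivation:
Initial: C1(4μF, Q=4μC, V=1.00V), C2(5μF, Q=10μC, V=2.00V)
Op 1: CLOSE 1-2: Q_total=14.00, C_total=9.00, V=1.56; Q1=6.22, Q2=7.78; dissipated=1.111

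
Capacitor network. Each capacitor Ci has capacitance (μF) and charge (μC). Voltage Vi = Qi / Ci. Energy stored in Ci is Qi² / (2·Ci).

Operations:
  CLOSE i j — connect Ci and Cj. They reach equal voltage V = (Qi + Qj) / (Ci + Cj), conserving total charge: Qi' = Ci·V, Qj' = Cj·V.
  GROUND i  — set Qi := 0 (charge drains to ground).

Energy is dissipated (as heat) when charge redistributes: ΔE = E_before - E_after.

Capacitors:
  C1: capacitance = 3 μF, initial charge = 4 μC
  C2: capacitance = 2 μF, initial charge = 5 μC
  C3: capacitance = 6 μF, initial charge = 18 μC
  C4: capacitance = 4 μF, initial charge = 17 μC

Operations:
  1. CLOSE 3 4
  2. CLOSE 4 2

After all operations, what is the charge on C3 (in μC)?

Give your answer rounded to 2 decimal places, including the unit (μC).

Initial: C1(3μF, Q=4μC, V=1.33V), C2(2μF, Q=5μC, V=2.50V), C3(6μF, Q=18μC, V=3.00V), C4(4μF, Q=17μC, V=4.25V)
Op 1: CLOSE 3-4: Q_total=35.00, C_total=10.00, V=3.50; Q3=21.00, Q4=14.00; dissipated=1.875
Op 2: CLOSE 4-2: Q_total=19.00, C_total=6.00, V=3.17; Q4=12.67, Q2=6.33; dissipated=0.667
Final charges: Q1=4.00, Q2=6.33, Q3=21.00, Q4=12.67

Answer: 21.00 μC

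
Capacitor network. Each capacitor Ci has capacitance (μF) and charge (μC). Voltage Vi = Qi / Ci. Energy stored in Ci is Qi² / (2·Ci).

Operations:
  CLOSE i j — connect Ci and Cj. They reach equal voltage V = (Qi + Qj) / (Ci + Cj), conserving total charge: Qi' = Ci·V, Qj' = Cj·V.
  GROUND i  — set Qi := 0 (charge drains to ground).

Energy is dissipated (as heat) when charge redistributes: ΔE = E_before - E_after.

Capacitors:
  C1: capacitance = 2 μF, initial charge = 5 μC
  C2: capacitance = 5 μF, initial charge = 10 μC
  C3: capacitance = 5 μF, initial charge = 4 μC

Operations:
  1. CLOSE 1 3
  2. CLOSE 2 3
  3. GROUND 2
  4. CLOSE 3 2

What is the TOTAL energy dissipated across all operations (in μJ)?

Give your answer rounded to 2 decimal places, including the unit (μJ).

Initial: C1(2μF, Q=5μC, V=2.50V), C2(5μF, Q=10μC, V=2.00V), C3(5μF, Q=4μC, V=0.80V)
Op 1: CLOSE 1-3: Q_total=9.00, C_total=7.00, V=1.29; Q1=2.57, Q3=6.43; dissipated=2.064
Op 2: CLOSE 2-3: Q_total=16.43, C_total=10.00, V=1.64; Q2=8.21, Q3=8.21; dissipated=0.638
Op 3: GROUND 2: Q2=0; energy lost=6.747
Op 4: CLOSE 3-2: Q_total=8.21, C_total=10.00, V=0.82; Q3=4.11, Q2=4.11; dissipated=3.374
Total dissipated: 12.823 μJ

Answer: 12.82 μJ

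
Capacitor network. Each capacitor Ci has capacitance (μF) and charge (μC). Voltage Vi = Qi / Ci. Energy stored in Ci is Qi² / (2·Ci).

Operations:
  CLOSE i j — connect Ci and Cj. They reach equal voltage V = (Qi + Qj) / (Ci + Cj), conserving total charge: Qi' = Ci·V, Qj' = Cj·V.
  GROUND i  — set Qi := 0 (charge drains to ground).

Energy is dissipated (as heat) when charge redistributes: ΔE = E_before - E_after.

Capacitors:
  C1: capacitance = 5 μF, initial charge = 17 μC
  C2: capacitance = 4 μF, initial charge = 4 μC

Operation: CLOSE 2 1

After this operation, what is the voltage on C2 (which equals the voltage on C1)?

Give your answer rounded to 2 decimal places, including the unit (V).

Answer: 2.33 V

Derivation:
Initial: C1(5μF, Q=17μC, V=3.40V), C2(4μF, Q=4μC, V=1.00V)
Op 1: CLOSE 2-1: Q_total=21.00, C_total=9.00, V=2.33; Q2=9.33, Q1=11.67; dissipated=6.400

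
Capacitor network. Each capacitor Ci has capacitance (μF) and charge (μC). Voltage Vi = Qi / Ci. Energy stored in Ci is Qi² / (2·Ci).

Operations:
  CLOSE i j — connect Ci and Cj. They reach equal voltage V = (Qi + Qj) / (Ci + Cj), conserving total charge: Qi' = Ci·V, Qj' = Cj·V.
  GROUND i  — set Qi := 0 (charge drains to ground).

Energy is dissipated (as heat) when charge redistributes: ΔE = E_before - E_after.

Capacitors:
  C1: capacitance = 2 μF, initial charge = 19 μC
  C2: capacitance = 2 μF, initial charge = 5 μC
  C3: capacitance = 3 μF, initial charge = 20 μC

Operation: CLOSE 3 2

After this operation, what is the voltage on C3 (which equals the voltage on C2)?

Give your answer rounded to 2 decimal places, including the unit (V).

Answer: 5.00 V

Derivation:
Initial: C1(2μF, Q=19μC, V=9.50V), C2(2μF, Q=5μC, V=2.50V), C3(3μF, Q=20μC, V=6.67V)
Op 1: CLOSE 3-2: Q_total=25.00, C_total=5.00, V=5.00; Q3=15.00, Q2=10.00; dissipated=10.417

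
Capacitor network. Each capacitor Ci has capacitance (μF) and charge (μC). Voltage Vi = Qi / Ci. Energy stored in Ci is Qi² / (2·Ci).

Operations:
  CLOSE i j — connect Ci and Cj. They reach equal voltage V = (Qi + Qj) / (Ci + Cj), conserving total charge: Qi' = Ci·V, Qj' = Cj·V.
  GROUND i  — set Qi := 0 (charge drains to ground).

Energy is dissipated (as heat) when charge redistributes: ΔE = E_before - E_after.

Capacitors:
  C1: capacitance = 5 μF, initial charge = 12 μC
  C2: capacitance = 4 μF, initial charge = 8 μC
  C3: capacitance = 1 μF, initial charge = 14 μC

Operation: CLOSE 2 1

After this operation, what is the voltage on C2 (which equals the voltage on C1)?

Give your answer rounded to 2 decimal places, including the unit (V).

Answer: 2.22 V

Derivation:
Initial: C1(5μF, Q=12μC, V=2.40V), C2(4μF, Q=8μC, V=2.00V), C3(1μF, Q=14μC, V=14.00V)
Op 1: CLOSE 2-1: Q_total=20.00, C_total=9.00, V=2.22; Q2=8.89, Q1=11.11; dissipated=0.178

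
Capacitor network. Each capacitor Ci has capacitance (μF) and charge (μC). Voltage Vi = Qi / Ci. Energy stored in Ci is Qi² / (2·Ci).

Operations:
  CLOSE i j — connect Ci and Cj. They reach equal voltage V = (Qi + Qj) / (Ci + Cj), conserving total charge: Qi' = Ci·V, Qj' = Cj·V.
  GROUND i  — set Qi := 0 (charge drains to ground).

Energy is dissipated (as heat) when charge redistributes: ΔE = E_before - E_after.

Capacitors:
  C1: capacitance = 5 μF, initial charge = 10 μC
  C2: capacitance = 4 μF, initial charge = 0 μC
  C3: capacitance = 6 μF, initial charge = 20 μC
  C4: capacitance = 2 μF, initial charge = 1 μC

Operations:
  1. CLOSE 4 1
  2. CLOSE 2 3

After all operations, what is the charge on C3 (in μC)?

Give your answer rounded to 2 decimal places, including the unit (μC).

Initial: C1(5μF, Q=10μC, V=2.00V), C2(4μF, Q=0μC, V=0.00V), C3(6μF, Q=20μC, V=3.33V), C4(2μF, Q=1μC, V=0.50V)
Op 1: CLOSE 4-1: Q_total=11.00, C_total=7.00, V=1.57; Q4=3.14, Q1=7.86; dissipated=1.607
Op 2: CLOSE 2-3: Q_total=20.00, C_total=10.00, V=2.00; Q2=8.00, Q3=12.00; dissipated=13.333
Final charges: Q1=7.86, Q2=8.00, Q3=12.00, Q4=3.14

Answer: 12.00 μC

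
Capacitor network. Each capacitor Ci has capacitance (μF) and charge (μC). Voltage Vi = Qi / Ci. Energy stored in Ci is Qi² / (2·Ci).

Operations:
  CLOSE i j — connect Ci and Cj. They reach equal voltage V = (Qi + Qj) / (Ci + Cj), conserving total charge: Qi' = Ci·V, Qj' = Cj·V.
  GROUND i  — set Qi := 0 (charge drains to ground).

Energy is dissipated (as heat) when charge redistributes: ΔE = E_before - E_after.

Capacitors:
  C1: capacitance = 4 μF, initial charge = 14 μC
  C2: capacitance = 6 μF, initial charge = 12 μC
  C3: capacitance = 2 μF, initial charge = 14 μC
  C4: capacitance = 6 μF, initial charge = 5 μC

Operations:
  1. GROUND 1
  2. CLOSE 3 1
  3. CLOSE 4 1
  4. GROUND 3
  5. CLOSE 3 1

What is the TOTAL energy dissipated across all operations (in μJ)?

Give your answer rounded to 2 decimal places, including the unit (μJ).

Initial: C1(4μF, Q=14μC, V=3.50V), C2(6μF, Q=12μC, V=2.00V), C3(2μF, Q=14μC, V=7.00V), C4(6μF, Q=5μC, V=0.83V)
Op 1: GROUND 1: Q1=0; energy lost=24.500
Op 2: CLOSE 3-1: Q_total=14.00, C_total=6.00, V=2.33; Q3=4.67, Q1=9.33; dissipated=32.667
Op 3: CLOSE 4-1: Q_total=14.33, C_total=10.00, V=1.43; Q4=8.60, Q1=5.73; dissipated=2.700
Op 4: GROUND 3: Q3=0; energy lost=5.444
Op 5: CLOSE 3-1: Q_total=5.73, C_total=6.00, V=0.96; Q3=1.91, Q1=3.82; dissipated=1.370
Total dissipated: 66.681 μJ

Answer: 66.68 μJ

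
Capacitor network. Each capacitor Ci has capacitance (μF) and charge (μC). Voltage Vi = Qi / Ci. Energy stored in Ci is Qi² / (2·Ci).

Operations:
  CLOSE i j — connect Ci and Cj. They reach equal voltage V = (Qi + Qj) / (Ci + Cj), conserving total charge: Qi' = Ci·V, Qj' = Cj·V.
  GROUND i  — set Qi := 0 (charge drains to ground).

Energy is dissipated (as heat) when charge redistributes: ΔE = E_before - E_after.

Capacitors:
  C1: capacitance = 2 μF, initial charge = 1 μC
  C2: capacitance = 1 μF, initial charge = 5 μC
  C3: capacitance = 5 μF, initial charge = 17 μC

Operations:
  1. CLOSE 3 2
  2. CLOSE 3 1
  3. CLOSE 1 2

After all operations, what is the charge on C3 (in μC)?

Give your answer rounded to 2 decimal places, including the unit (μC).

Initial: C1(2μF, Q=1μC, V=0.50V), C2(1μF, Q=5μC, V=5.00V), C3(5μF, Q=17μC, V=3.40V)
Op 1: CLOSE 3-2: Q_total=22.00, C_total=6.00, V=3.67; Q3=18.33, Q2=3.67; dissipated=1.067
Op 2: CLOSE 3-1: Q_total=19.33, C_total=7.00, V=2.76; Q3=13.81, Q1=5.52; dissipated=7.163
Op 3: CLOSE 1-2: Q_total=9.19, C_total=3.00, V=3.06; Q1=6.13, Q2=3.06; dissipated=0.273
Final charges: Q1=6.13, Q2=3.06, Q3=13.81

Answer: 13.81 μC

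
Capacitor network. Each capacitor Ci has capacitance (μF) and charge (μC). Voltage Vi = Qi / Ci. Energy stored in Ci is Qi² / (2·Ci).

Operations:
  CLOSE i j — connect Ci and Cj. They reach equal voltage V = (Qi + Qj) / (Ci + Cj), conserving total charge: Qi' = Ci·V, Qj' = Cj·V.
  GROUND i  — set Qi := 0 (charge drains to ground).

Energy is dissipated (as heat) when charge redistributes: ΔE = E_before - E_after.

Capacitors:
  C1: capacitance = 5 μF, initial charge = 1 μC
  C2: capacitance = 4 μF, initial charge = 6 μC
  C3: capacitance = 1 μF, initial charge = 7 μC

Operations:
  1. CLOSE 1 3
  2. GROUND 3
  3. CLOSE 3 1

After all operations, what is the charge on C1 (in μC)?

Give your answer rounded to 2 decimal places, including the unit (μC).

Initial: C1(5μF, Q=1μC, V=0.20V), C2(4μF, Q=6μC, V=1.50V), C3(1μF, Q=7μC, V=7.00V)
Op 1: CLOSE 1-3: Q_total=8.00, C_total=6.00, V=1.33; Q1=6.67, Q3=1.33; dissipated=19.267
Op 2: GROUND 3: Q3=0; energy lost=0.889
Op 3: CLOSE 3-1: Q_total=6.67, C_total=6.00, V=1.11; Q3=1.11, Q1=5.56; dissipated=0.741
Final charges: Q1=5.56, Q2=6.00, Q3=1.11

Answer: 5.56 μC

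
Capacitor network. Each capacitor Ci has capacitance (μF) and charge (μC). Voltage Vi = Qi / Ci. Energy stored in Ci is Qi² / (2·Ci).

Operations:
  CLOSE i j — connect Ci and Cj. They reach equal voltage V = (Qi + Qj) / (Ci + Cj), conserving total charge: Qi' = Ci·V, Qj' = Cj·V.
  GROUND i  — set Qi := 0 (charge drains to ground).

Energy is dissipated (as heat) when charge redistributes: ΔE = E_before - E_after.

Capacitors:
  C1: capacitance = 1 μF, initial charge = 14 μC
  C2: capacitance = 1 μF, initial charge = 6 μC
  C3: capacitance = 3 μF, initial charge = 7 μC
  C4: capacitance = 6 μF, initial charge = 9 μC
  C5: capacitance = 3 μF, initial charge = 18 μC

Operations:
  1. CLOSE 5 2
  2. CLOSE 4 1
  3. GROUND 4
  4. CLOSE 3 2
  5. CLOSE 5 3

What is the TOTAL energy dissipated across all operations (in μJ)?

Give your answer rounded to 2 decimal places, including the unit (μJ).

Initial: C1(1μF, Q=14μC, V=14.00V), C2(1μF, Q=6μC, V=6.00V), C3(3μF, Q=7μC, V=2.33V), C4(6μF, Q=9μC, V=1.50V), C5(3μF, Q=18μC, V=6.00V)
Op 1: CLOSE 5-2: Q_total=24.00, C_total=4.00, V=6.00; Q5=18.00, Q2=6.00; dissipated=0.000
Op 2: CLOSE 4-1: Q_total=23.00, C_total=7.00, V=3.29; Q4=19.71, Q1=3.29; dissipated=66.964
Op 3: GROUND 4: Q4=0; energy lost=32.388
Op 4: CLOSE 3-2: Q_total=13.00, C_total=4.00, V=3.25; Q3=9.75, Q2=3.25; dissipated=5.042
Op 5: CLOSE 5-3: Q_total=27.75, C_total=6.00, V=4.62; Q5=13.88, Q3=13.88; dissipated=5.672
Total dissipated: 110.066 μJ

Answer: 110.07 μJ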